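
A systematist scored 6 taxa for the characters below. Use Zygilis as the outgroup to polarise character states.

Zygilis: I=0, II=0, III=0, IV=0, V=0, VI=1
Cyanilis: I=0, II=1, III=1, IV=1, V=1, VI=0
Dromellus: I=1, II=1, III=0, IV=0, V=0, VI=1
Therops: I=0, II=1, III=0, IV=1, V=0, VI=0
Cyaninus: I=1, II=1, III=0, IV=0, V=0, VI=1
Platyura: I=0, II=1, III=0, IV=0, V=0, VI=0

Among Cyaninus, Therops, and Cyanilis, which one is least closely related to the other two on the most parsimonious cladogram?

Character polarity is set by the outgroup: the derived state is whichever differs from the outgroup's state, so for VI the derived state is '0', and for the remaining characters it is '1'.
Only Cyaninus and Dromellus show the derived state '1' for I, supporting them as a clade.
II (derived state '1') is shared by all ingroup taxa — unites the whole ingroup.
III: derived state '1' in Cyanilis only — an autapomorphy, so it tells us nothing about relationships among taxa.
IV (derived state '1') is shared by Cyanilis and Therops — a synapomorphy uniting that clade.
V (derived state '1') is unique to Cyanilis (autapomorphy; uninformative for grouping).
Only Cyanilis, Platyura, and Therops show the derived state '0' for VI, supporting them as a clade.
Most parsimonious ingroup topology: (((Cyanilis,Therops),Platyura),(Dromellus,Cyaninus)).
Cyanilis and Therops share a more recent common ancestor with each other than either does with Cyaninus, so Cyaninus is the least closely related of the three.

Cyaninus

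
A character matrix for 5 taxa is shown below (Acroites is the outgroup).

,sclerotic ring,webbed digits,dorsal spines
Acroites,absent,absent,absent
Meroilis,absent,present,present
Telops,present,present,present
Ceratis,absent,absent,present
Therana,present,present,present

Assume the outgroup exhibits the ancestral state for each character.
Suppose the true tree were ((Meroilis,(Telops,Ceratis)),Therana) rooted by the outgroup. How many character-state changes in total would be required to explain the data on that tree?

5

Map each character onto ((Meroilis,(Telops,Ceratis)),Therana) (rooted by Acroites) and count the minimum state changes it requires (Fitch parsimony):
sclerotic ring: 2; webbed digits: 2; dorsal spines: 1.
Total tree length = 5.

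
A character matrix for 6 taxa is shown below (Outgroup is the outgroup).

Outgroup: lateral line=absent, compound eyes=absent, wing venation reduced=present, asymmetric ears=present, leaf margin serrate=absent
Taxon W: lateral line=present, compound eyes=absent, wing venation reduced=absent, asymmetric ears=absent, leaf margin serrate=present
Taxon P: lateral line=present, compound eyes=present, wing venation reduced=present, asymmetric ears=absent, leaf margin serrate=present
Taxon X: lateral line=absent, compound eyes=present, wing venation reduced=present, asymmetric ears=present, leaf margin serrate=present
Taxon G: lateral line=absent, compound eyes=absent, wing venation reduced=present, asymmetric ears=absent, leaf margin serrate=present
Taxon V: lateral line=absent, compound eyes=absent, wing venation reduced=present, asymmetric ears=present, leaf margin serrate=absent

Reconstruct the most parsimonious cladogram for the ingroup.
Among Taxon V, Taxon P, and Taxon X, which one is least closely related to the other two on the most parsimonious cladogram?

Taxon V

Character polarity is set by the outgroup: the derived state is whichever differs from the outgroup's state, so for wing venation reduced, asymmetric ears the derived state is 'absent', and for the remaining characters it is 'present'.
lateral line: derived state 'present' in Taxon P and Taxon W only — synapomorphy for {Taxon P, Taxon W}.
compound eyes groups Taxon P and Taxon X, which is incompatible with the clades supported by the remaining characters; treating it as convergent (homoplasy) costs fewer steps than any alternative tree.
wing venation reduced (derived state 'absent') is unique to Taxon W (autapomorphy; uninformative for grouping).
asymmetric ears: derived state 'absent' in Taxon G, Taxon P, and Taxon W only — synapomorphy for {Taxon G, Taxon P, Taxon W}.
leaf margin serrate: derived state 'present' in Taxon G, Taxon P, Taxon W, and Taxon X only — synapomorphy for {Taxon G, Taxon P, Taxon W, Taxon X}.
Most parsimonious ingroup topology: ((((Taxon W,Taxon P),Taxon G),Taxon X),Taxon V).
Taxon X and Taxon P share a more recent common ancestor with each other than either does with Taxon V, so Taxon V is the least closely related of the three.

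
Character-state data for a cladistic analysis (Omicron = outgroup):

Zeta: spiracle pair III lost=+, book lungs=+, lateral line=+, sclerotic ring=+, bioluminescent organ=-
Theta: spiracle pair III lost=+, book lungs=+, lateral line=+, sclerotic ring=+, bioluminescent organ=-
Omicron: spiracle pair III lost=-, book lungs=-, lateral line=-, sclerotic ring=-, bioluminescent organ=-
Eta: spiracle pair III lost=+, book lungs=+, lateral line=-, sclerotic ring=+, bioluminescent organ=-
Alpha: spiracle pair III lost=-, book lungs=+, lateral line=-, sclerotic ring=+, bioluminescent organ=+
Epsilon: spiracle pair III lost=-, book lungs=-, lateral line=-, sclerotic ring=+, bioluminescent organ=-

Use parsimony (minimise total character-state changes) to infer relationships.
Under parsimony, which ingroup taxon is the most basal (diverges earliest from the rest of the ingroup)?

Epsilon

The outgroup has state '-' for every character, so '+' is the derived state throughout.
spiracle pair III lost (derived state '+') is shared by Eta, Theta, and Zeta — a synapomorphy uniting that clade.
Only Alpha, Eta, Theta, and Zeta show the derived state '+' for book lungs, supporting them as a clade.
Only Theta and Zeta show the derived state '+' for lateral line, supporting them as a clade.
All ingroup taxa share the derived state '+' for sclerotic ring; it defines the ingroup but does not resolve relationships within it.
bioluminescent organ (derived state '+') is unique to Alpha (autapomorphy; uninformative for grouping).
Most parsimonious ingroup topology: (Epsilon,(((Zeta,Theta),Eta),Alpha)).
Epsilon is sister to the clade containing all other ingroup taxa, so it is the earliest-diverging (most basal) ingroup lineage.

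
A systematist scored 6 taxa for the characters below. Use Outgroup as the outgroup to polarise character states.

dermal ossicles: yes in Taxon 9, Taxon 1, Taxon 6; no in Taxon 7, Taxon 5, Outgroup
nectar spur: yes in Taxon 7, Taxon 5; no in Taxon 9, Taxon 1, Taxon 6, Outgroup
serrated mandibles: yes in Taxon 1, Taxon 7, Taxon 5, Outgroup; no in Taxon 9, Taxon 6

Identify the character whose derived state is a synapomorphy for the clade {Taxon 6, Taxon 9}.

serrated mandibles

Character polarity is set by the outgroup: the derived state is whichever differs from the outgroup's state, so for serrated mandibles the derived state is 'no', and for the remaining characters it is 'yes'.
Only Taxon 1, Taxon 6, and Taxon 9 show the derived state 'yes' for dermal ossicles, supporting them as a clade.
nectar spur: derived state 'yes' in Taxon 5 and Taxon 7 only — synapomorphy for {Taxon 5, Taxon 7}.
Only Taxon 6 and Taxon 9 show the derived state 'no' for serrated mandibles, supporting them as a clade.
Most parsimonious ingroup topology: (((Taxon 9,Taxon 6),Taxon 1),(Taxon 7,Taxon 5)).
The clade {Taxon 6, Taxon 9} is supported by serrated mandibles: its derived state 'no' occurs in exactly those taxa and in no other taxon (including the outgroup).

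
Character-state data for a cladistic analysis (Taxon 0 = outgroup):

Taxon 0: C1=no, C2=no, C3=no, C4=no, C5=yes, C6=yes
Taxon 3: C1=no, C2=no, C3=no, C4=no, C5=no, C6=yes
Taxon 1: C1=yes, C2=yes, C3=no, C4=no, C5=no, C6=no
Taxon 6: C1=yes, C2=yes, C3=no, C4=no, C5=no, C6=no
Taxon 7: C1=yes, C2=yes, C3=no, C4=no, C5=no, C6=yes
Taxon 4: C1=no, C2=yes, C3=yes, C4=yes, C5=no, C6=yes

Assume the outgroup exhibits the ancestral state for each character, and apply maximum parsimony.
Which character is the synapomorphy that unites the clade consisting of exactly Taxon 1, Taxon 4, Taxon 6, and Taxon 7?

Character polarity is set by the outgroup: the derived state is whichever differs from the outgroup's state, so for C5, C6 the derived state is 'no', and for the remaining characters it is 'yes'.
C1: derived state 'yes' in Taxon 1, Taxon 6, and Taxon 7 only — synapomorphy for {Taxon 1, Taxon 6, Taxon 7}.
Only Taxon 1, Taxon 4, Taxon 6, and Taxon 7 show the derived state 'yes' for C2, supporting them as a clade.
C3: derived state 'yes' in Taxon 4 only — an autapomorphy, so it tells us nothing about relationships among taxa.
C4 (derived state 'yes') is unique to Taxon 4 (autapomorphy; uninformative for grouping).
All ingroup taxa share the derived state 'no' for C5; it defines the ingroup but does not resolve relationships within it.
C6 (derived state 'no') is shared by Taxon 1 and Taxon 6 — a synapomorphy uniting that clade.
Most parsimonious ingroup topology: (Taxon 3,(((Taxon 1,Taxon 6),Taxon 7),Taxon 4)).
The clade {Taxon 1, Taxon 4, Taxon 6, Taxon 7} is supported by C2: its derived state 'yes' occurs in exactly those taxa and in no other taxon (including the outgroup).

C2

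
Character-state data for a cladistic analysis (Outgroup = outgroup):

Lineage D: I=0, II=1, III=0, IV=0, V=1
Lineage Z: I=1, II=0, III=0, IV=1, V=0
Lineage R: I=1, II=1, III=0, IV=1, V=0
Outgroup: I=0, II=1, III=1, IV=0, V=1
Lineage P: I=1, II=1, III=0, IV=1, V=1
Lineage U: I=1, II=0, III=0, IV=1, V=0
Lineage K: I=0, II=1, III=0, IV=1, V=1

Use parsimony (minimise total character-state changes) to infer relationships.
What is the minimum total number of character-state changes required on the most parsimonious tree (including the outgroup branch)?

Character polarity is set by the outgroup: the derived state is whichever differs from the outgroup's state, so for II, III, V the derived state is '0', and for the remaining characters it is '1'.
Only Lineage P, Lineage R, Lineage U, and Lineage Z show the derived state '1' for I, supporting them as a clade.
II: derived state '0' in Lineage U and Lineage Z only — synapomorphy for {Lineage U, Lineage Z}.
All ingroup taxa share the derived state '0' for III; it defines the ingroup but does not resolve relationships within it.
Only Lineage K, Lineage P, Lineage R, Lineage U, and Lineage Z show the derived state '1' for IV, supporting them as a clade.
V: derived state '0' in Lineage R, Lineage U, and Lineage Z only — synapomorphy for {Lineage R, Lineage U, Lineage Z}.
Most parsimonious ingroup topology: ((((Lineage R,(Lineage Z,Lineage U)),Lineage P),Lineage K),Lineage D).
Changes per character on this tree: I: 1; II: 1; III: 1; IV: 1; V: 1.
Total = 5.

5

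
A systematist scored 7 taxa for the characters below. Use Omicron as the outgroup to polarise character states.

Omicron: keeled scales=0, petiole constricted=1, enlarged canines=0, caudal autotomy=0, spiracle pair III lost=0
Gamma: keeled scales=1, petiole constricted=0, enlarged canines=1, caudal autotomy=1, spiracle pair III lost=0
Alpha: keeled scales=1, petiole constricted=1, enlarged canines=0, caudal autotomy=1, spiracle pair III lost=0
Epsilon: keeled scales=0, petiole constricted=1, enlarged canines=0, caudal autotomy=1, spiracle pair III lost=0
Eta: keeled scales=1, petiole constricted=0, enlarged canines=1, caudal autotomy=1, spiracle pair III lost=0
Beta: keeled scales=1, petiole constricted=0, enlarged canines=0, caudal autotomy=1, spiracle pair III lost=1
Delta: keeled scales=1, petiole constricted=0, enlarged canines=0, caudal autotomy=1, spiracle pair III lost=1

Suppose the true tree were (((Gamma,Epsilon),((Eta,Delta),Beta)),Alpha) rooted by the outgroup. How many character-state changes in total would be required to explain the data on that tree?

Map each character onto (((Gamma,Epsilon),((Eta,Delta),Beta)),Alpha) (rooted by Omicron) and count the minimum state changes it requires (Fitch parsimony):
keeled scales: 2; petiole constricted: 2; enlarged canines: 2; caudal autotomy: 1; spiracle pair III lost: 2.
Total tree length = 9.

9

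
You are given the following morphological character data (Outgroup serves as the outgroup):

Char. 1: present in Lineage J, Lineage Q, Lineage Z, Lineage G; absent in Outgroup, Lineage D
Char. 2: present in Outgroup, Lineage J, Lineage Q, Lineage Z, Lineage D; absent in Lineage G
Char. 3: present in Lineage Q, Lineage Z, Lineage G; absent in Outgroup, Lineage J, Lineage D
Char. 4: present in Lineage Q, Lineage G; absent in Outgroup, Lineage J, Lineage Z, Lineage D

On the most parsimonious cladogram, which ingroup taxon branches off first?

Lineage D

Character polarity is set by the outgroup: the derived state is whichever differs from the outgroup's state, so for Char. 2 the derived state is 'absent', and for the remaining characters it is 'present'.
Char. 1: derived state 'present' in Lineage G, Lineage J, Lineage Q, and Lineage Z only — synapomorphy for {Lineage G, Lineage J, Lineage Q, Lineage Z}.
Char. 2 (derived state 'absent') is unique to Lineage G (autapomorphy; uninformative for grouping).
Char. 3: derived state 'present' in Lineage G, Lineage Q, and Lineage Z only — synapomorphy for {Lineage G, Lineage Q, Lineage Z}.
Only Lineage G and Lineage Q show the derived state 'present' for Char. 4, supporting them as a clade.
Most parsimonious ingroup topology: ((Lineage J,((Lineage Q,Lineage G),Lineage Z)),Lineage D).
Lineage D is sister to the clade containing all other ingroup taxa, so it is the earliest-diverging (most basal) ingroup lineage.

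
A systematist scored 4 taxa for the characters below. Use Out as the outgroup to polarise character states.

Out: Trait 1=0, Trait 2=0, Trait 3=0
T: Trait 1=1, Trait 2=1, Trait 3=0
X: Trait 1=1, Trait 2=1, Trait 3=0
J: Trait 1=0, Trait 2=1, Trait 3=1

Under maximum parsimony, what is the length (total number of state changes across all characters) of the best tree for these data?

The outgroup has state '0' for every character, so '1' is the derived state throughout.
Trait 1: derived state '1' in T and X only — synapomorphy for {T, X}.
Trait 2 (derived state '1') is shared by all ingroup taxa — unites the whole ingroup.
Trait 3 (derived state '1') is unique to J (autapomorphy; uninformative for grouping).
Most parsimonious ingroup topology: ((T,X),J).
Changes per character on this tree: Trait 1: 1; Trait 2: 1; Trait 3: 1.
Total = 3.

3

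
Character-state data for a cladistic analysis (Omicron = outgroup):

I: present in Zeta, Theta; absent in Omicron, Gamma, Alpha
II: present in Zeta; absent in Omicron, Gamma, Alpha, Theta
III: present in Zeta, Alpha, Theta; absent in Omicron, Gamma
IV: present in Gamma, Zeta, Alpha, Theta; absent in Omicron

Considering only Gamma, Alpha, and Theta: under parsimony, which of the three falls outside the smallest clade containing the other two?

The outgroup has state 'absent' for every character, so 'present' is the derived state throughout.
I (derived state 'present') is shared by Theta and Zeta — a synapomorphy uniting that clade.
II (derived state 'present') is unique to Zeta (autapomorphy; uninformative for grouping).
III: derived state 'present' in Alpha, Theta, and Zeta only — synapomorphy for {Alpha, Theta, Zeta}.
IV (derived state 'present') is shared by all ingroup taxa — unites the whole ingroup.
Most parsimonious ingroup topology: (Gamma,(Alpha,(Zeta,Theta))).
Alpha and Theta share a more recent common ancestor with each other than either does with Gamma, so Gamma is the least closely related of the three.

Gamma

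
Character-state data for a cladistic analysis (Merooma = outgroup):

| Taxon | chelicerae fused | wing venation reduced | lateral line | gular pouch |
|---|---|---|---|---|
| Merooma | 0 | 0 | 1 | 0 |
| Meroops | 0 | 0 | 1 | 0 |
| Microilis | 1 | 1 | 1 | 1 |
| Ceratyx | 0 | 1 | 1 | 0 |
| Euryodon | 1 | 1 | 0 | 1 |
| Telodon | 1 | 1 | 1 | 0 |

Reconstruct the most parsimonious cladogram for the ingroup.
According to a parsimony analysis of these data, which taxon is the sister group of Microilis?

Euryodon

Character polarity is set by the outgroup: the derived state is whichever differs from the outgroup's state, so for lateral line the derived state is '0', and for the remaining characters it is '1'.
chelicerae fused (derived state '1') is shared by Euryodon, Microilis, and Telodon — a synapomorphy uniting that clade.
wing venation reduced (derived state '1') is shared by Ceratyx, Euryodon, Microilis, and Telodon — a synapomorphy uniting that clade.
lateral line (derived state '0') is unique to Euryodon (autapomorphy; uninformative for grouping).
Only Euryodon and Microilis show the derived state '1' for gular pouch, supporting them as a clade.
Most parsimonious ingroup topology: (Meroops,(((Microilis,Euryodon),Telodon),Ceratyx)).
Microilis and Euryodon form a cherry on this tree, so they are sister taxa.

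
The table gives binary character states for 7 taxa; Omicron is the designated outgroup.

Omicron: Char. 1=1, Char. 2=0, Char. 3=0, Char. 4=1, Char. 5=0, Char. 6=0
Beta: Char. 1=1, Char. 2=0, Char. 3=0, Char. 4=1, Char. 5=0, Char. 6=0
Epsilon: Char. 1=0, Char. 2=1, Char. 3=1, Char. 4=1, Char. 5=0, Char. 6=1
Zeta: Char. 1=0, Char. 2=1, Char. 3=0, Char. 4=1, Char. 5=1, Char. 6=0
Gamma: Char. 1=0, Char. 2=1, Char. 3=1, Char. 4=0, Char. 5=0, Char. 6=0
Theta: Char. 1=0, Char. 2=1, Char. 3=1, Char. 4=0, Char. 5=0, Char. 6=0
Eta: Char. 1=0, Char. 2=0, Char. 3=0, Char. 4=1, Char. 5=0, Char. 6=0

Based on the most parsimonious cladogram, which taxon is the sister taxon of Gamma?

Character polarity is set by the outgroup: the derived state is whichever differs from the outgroup's state, so for Char. 1, Char. 4 the derived state is '0', and for the remaining characters it is '1'.
Only Epsilon, Eta, Gamma, Theta, and Zeta show the derived state '0' for Char. 1, supporting them as a clade.
Only Epsilon, Gamma, Theta, and Zeta show the derived state '1' for Char. 2, supporting them as a clade.
Char. 3: derived state '1' in Epsilon, Gamma, and Theta only — synapomorphy for {Epsilon, Gamma, Theta}.
Char. 4: derived state '0' in Gamma and Theta only — synapomorphy for {Gamma, Theta}.
Char. 5: derived state '1' in Zeta only — an autapomorphy, so it tells us nothing about relationships among taxa.
Char. 6 (derived state '1') is unique to Epsilon (autapomorphy; uninformative for grouping).
Most parsimonious ingroup topology: (((((Theta,Gamma),Epsilon),Zeta),Eta),Beta).
Gamma and Theta form a cherry on this tree, so they are sister taxa.

Theta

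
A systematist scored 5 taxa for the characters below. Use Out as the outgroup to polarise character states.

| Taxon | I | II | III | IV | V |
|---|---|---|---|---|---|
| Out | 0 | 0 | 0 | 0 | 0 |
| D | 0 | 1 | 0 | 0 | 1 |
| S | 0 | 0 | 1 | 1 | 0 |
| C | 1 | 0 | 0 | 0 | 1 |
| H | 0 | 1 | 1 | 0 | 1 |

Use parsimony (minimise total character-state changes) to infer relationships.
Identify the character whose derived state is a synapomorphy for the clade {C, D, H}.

V

The outgroup has state '0' for every character, so '1' is the derived state throughout.
I: derived state '1' in C only — an autapomorphy, so it tells us nothing about relationships among taxa.
II (derived state '1') is shared by D and H — a synapomorphy uniting that clade.
III groups H and S, which is incompatible with the clades supported by the remaining characters; treating it as convergent (homoplasy) costs fewer steps than any alternative tree.
IV (derived state '1') is unique to S (autapomorphy; uninformative for grouping).
Only C, D, and H show the derived state '1' for V, supporting them as a clade.
Most parsimonious ingroup topology: ((C,(D,H)),S).
The clade {C, D, H} is supported by V: its derived state '1' occurs in exactly those taxa and in no other taxon (including the outgroup).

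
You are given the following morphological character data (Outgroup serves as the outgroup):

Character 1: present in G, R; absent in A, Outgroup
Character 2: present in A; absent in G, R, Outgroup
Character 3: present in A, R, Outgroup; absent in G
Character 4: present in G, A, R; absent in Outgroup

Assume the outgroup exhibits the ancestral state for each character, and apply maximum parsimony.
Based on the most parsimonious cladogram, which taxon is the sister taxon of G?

Character polarity is set by the outgroup: the derived state is whichever differs from the outgroup's state, so for Character 3 the derived state is 'absent', and for the remaining characters it is 'present'.
Character 1: derived state 'present' in G and R only — synapomorphy for {G, R}.
Character 2: derived state 'present' in A only — an autapomorphy, so it tells us nothing about relationships among taxa.
Character 3 (derived state 'absent') is unique to G (autapomorphy; uninformative for grouping).
All ingroup taxa share the derived state 'present' for Character 4; it defines the ingroup but does not resolve relationships within it.
Most parsimonious ingroup topology: (A,(G,R)).
G and R form a cherry on this tree, so they are sister taxa.

R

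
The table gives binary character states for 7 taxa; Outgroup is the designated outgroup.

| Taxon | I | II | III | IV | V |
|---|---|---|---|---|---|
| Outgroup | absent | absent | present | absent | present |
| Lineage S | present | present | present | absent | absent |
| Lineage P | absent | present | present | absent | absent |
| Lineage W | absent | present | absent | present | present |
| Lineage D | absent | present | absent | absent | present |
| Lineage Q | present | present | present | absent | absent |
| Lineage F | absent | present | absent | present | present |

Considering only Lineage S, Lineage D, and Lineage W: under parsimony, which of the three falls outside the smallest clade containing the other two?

Character polarity is set by the outgroup: the derived state is whichever differs from the outgroup's state, so for III, V the derived state is 'absent', and for the remaining characters it is 'present'.
I (derived state 'present') is shared by Lineage Q and Lineage S — a synapomorphy uniting that clade.
All ingroup taxa share the derived state 'present' for II; it defines the ingroup but does not resolve relationships within it.
III: derived state 'absent' in Lineage D, Lineage F, and Lineage W only — synapomorphy for {Lineage D, Lineage F, Lineage W}.
IV (derived state 'present') is shared by Lineage F and Lineage W — a synapomorphy uniting that clade.
V: derived state 'absent' in Lineage P, Lineage Q, and Lineage S only — synapomorphy for {Lineage P, Lineage Q, Lineage S}.
Most parsimonious ingroup topology: (((Lineage S,Lineage Q),Lineage P),((Lineage W,Lineage F),Lineage D)).
Lineage W and Lineage D share a more recent common ancestor with each other than either does with Lineage S, so Lineage S is the least closely related of the three.

Lineage S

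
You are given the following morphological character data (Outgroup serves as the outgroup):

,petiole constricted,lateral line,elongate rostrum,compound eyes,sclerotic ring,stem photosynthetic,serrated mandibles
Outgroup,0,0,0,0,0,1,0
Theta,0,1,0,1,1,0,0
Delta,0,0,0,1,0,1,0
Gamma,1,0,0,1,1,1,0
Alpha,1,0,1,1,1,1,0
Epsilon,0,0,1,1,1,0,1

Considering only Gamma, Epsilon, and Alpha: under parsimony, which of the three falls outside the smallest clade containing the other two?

Epsilon

Character polarity is set by the outgroup: the derived state is whichever differs from the outgroup's state, so for stem photosynthetic the derived state is '0', and for the remaining characters it is '1'.
petiole constricted: derived state '1' in Alpha and Gamma only — synapomorphy for {Alpha, Gamma}.
lateral line (derived state '1') is unique to Theta (autapomorphy; uninformative for grouping).
elongate rostrum (state '1') occurs in Alpha and Epsilon but conflicts with the nesting implied by the other characters — most parsimoniously interpreted as homoplasy.
compound eyes (derived state '1') is shared by all ingroup taxa — unites the whole ingroup.
sclerotic ring (derived state '1') is shared by Alpha, Epsilon, Gamma, and Theta — a synapomorphy uniting that clade.
stem photosynthetic (derived state '0') is shared by Epsilon and Theta — a synapomorphy uniting that clade.
serrated mandibles: derived state '1' in Epsilon only — an autapomorphy, so it tells us nothing about relationships among taxa.
Most parsimonious ingroup topology: (((Theta,Epsilon),(Gamma,Alpha)),Delta).
Gamma and Alpha share a more recent common ancestor with each other than either does with Epsilon, so Epsilon is the least closely related of the three.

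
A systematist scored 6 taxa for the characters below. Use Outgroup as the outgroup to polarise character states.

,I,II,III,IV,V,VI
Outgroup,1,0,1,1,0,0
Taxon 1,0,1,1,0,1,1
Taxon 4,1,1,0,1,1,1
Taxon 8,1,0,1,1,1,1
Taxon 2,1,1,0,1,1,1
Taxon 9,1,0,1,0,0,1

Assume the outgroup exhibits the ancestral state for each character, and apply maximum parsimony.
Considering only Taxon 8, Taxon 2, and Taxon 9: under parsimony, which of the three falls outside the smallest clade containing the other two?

Character polarity is set by the outgroup: the derived state is whichever differs from the outgroup's state, so for I, III, IV the derived state is '0', and for the remaining characters it is '1'.
I (derived state '0') is unique to Taxon 1 (autapomorphy; uninformative for grouping).
II: derived state '1' in Taxon 1, Taxon 2, and Taxon 4 only — synapomorphy for {Taxon 1, Taxon 2, Taxon 4}.
III: derived state '0' in Taxon 2 and Taxon 4 only — synapomorphy for {Taxon 2, Taxon 4}.
IV (state '0') occurs in Taxon 1 and Taxon 9 but conflicts with the nesting implied by the other characters — most parsimoniously interpreted as homoplasy.
V (derived state '1') is shared by Taxon 1, Taxon 2, Taxon 4, and Taxon 8 — a synapomorphy uniting that clade.
VI (derived state '1') is shared by all ingroup taxa — unites the whole ingroup.
Most parsimonious ingroup topology: (((Taxon 1,(Taxon 4,Taxon 2)),Taxon 8),Taxon 9).
Taxon 8 and Taxon 2 share a more recent common ancestor with each other than either does with Taxon 9, so Taxon 9 is the least closely related of the three.

Taxon 9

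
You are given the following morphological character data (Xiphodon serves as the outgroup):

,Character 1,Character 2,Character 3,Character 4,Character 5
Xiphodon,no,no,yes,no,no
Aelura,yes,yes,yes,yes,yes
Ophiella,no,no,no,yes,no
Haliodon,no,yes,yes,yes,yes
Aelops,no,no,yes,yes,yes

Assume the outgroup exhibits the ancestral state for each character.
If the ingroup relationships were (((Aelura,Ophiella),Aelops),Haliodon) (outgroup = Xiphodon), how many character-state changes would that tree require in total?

7

Map each character onto (((Aelura,Ophiella),Aelops),Haliodon) (rooted by Xiphodon) and count the minimum state changes it requires (Fitch parsimony):
Character 1: 1; Character 2: 2; Character 3: 1; Character 4: 1; Character 5: 2.
Total tree length = 7.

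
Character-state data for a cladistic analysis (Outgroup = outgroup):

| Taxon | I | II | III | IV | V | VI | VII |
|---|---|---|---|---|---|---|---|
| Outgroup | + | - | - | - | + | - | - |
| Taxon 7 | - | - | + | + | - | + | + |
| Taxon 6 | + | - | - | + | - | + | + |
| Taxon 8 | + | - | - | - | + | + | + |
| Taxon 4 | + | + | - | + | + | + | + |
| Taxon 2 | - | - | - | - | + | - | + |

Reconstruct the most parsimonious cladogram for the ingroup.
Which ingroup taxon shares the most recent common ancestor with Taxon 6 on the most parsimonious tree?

Character polarity is set by the outgroup: the derived state is whichever differs from the outgroup's state, so for I, V the derived state is '-', and for the remaining characters it is '+'.
I (state '-') occurs in Taxon 2 and Taxon 7 but conflicts with the nesting implied by the other characters — most parsimoniously interpreted as homoplasy.
II (derived state '+') is unique to Taxon 4 (autapomorphy; uninformative for grouping).
III: derived state '+' in Taxon 7 only — an autapomorphy, so it tells us nothing about relationships among taxa.
Only Taxon 4, Taxon 6, and Taxon 7 show the derived state '+' for IV, supporting them as a clade.
V (derived state '-') is shared by Taxon 6 and Taxon 7 — a synapomorphy uniting that clade.
VI: derived state '+' in Taxon 4, Taxon 6, Taxon 7, and Taxon 8 only — synapomorphy for {Taxon 4, Taxon 6, Taxon 7, Taxon 8}.
All ingroup taxa share the derived state '+' for VII; it defines the ingroup but does not resolve relationships within it.
Most parsimonious ingroup topology: ((((Taxon 7,Taxon 6),Taxon 4),Taxon 8),Taxon 2).
Taxon 6 and Taxon 7 form a cherry on this tree, so they are sister taxa.

Taxon 7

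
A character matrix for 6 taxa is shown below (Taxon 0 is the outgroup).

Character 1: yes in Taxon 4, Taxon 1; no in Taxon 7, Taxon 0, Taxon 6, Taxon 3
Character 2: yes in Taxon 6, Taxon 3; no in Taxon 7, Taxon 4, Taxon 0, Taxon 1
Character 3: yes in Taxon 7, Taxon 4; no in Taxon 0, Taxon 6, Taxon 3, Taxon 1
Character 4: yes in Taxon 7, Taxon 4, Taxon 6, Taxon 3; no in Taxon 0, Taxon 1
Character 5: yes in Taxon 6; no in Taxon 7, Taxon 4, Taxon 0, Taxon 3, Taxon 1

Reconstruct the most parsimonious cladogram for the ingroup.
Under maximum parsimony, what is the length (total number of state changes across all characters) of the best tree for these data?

The outgroup has state 'no' for every character, so 'yes' is the derived state throughout.
Character 1 (state 'yes') occurs in Taxon 1 and Taxon 4 but conflicts with the nesting implied by the other characters — most parsimoniously interpreted as homoplasy.
Character 2: derived state 'yes' in Taxon 3 and Taxon 6 only — synapomorphy for {Taxon 3, Taxon 6}.
Character 3: derived state 'yes' in Taxon 4 and Taxon 7 only — synapomorphy for {Taxon 4, Taxon 7}.
Only Taxon 3, Taxon 4, Taxon 6, and Taxon 7 show the derived state 'yes' for Character 4, supporting them as a clade.
Character 5: derived state 'yes' in Taxon 6 only — an autapomorphy, so it tells us nothing about relationships among taxa.
Most parsimonious ingroup topology: (((Taxon 3,Taxon 6),(Taxon 7,Taxon 4)),Taxon 1).
Changes per character on this tree: Character 1: 2; Character 2: 1; Character 3: 1; Character 4: 1; Character 5: 1.
Total = 6.

6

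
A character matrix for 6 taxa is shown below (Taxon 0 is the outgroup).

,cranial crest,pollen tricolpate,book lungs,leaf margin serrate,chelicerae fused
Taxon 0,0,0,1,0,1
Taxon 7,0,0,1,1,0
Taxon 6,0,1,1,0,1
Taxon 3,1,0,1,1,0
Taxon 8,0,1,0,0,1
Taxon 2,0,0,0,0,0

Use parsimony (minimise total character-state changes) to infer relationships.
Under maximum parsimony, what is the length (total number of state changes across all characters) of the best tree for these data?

Character polarity is set by the outgroup: the derived state is whichever differs from the outgroup's state, so for book lungs, chelicerae fused the derived state is '0', and for the remaining characters it is '1'.
cranial crest (derived state '1') is unique to Taxon 3 (autapomorphy; uninformative for grouping).
Only Taxon 6 and Taxon 8 show the derived state '1' for pollen tricolpate, supporting them as a clade.
book lungs groups Taxon 2 and Taxon 8, which is incompatible with the clades supported by the remaining characters; treating it as convergent (homoplasy) costs fewer steps than any alternative tree.
Only Taxon 3 and Taxon 7 show the derived state '1' for leaf margin serrate, supporting them as a clade.
Only Taxon 2, Taxon 3, and Taxon 7 show the derived state '0' for chelicerae fused, supporting them as a clade.
Most parsimonious ingroup topology: (((Taxon 7,Taxon 3),Taxon 2),(Taxon 6,Taxon 8)).
Changes per character on this tree: cranial crest: 1; pollen tricolpate: 1; book lungs: 2; leaf margin serrate: 1; chelicerae fused: 1.
Total = 6.

6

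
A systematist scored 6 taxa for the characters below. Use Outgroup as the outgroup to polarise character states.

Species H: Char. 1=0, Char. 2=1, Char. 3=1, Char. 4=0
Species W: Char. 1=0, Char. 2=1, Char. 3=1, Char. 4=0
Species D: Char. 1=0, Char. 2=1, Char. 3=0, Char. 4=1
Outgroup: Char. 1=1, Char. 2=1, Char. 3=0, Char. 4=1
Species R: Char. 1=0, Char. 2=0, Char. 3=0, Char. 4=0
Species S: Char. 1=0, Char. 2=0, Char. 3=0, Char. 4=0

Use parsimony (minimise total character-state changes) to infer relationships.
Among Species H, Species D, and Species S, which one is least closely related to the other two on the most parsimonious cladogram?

Species D

Character polarity is set by the outgroup: the derived state is whichever differs from the outgroup's state, so for Char. 1, Char. 2, Char. 4 the derived state is '0', and for the remaining characters it is '1'.
Char. 1 (derived state '0') is shared by all ingroup taxa — unites the whole ingroup.
Only Species R and Species S show the derived state '0' for Char. 2, supporting them as a clade.
Char. 3 (derived state '1') is shared by Species H and Species W — a synapomorphy uniting that clade.
Char. 4 (derived state '0') is shared by Species H, Species R, Species S, and Species W — a synapomorphy uniting that clade.
Most parsimonious ingroup topology: (((Species R,Species S),(Species H,Species W)),Species D).
Species H and Species S share a more recent common ancestor with each other than either does with Species D, so Species D is the least closely related of the three.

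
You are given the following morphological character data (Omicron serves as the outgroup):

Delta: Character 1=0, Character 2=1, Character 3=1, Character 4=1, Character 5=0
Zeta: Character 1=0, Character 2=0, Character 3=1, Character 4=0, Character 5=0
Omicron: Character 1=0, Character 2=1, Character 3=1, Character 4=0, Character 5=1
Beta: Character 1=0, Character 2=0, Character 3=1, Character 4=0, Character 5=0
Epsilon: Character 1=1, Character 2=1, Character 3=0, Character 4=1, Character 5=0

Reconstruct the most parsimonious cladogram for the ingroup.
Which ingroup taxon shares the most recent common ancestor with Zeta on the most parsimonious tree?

Character polarity is set by the outgroup: the derived state is whichever differs from the outgroup's state, so for Character 2, Character 3, Character 5 the derived state is '0', and for the remaining characters it is '1'.
Character 1: derived state '1' in Epsilon only — an autapomorphy, so it tells us nothing about relationships among taxa.
Only Beta and Zeta show the derived state '0' for Character 2, supporting them as a clade.
Character 3 (derived state '0') is unique to Epsilon (autapomorphy; uninformative for grouping).
Character 4: derived state '1' in Delta and Epsilon only — synapomorphy for {Delta, Epsilon}.
Character 5 (derived state '0') is shared by all ingroup taxa — unites the whole ingroup.
Most parsimonious ingroup topology: ((Epsilon,Delta),(Zeta,Beta)).
Zeta and Beta form a cherry on this tree, so they are sister taxa.

Beta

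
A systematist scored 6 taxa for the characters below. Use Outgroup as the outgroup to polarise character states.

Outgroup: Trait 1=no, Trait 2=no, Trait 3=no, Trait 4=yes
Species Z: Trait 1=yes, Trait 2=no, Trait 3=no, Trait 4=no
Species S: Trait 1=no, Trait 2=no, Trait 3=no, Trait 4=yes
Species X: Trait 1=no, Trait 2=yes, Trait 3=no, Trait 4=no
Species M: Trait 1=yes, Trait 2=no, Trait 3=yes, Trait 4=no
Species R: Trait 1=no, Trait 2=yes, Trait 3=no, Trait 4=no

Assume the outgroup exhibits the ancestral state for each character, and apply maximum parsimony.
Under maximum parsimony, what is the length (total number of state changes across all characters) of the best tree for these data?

Character polarity is set by the outgroup: the derived state is whichever differs from the outgroup's state, so for Trait 4 the derived state is 'no', and for the remaining characters it is 'yes'.
Trait 1 (derived state 'yes') is shared by Species M and Species Z — a synapomorphy uniting that clade.
Trait 2: derived state 'yes' in Species R and Species X only — synapomorphy for {Species R, Species X}.
Trait 3: derived state 'yes' in Species M only — an autapomorphy, so it tells us nothing about relationships among taxa.
Only Species M, Species R, Species X, and Species Z show the derived state 'no' for Trait 4, supporting them as a clade.
Most parsimonious ingroup topology: (((Species Z,Species M),(Species X,Species R)),Species S).
Changes per character on this tree: Trait 1: 1; Trait 2: 1; Trait 3: 1; Trait 4: 1.
Total = 4.

4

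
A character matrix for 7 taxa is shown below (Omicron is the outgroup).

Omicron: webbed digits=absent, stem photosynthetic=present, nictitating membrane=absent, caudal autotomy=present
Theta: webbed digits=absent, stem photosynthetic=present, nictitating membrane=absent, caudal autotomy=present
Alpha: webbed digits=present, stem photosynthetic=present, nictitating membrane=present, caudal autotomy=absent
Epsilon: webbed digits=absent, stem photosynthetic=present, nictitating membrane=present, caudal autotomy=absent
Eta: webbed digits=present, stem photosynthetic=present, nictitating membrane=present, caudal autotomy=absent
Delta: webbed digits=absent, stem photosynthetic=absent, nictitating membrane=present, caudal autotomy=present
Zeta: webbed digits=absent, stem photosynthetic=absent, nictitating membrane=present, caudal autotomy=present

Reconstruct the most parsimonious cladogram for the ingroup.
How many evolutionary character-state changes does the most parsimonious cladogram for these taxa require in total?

Character polarity is set by the outgroup: the derived state is whichever differs from the outgroup's state, so for stem photosynthetic, caudal autotomy the derived state is 'absent', and for the remaining characters it is 'present'.
webbed digits (derived state 'present') is shared by Alpha and Eta — a synapomorphy uniting that clade.
stem photosynthetic: derived state 'absent' in Delta and Zeta only — synapomorphy for {Delta, Zeta}.
nictitating membrane: derived state 'present' in Alpha, Delta, Epsilon, Eta, and Zeta only — synapomorphy for {Alpha, Delta, Epsilon, Eta, Zeta}.
caudal autotomy: derived state 'absent' in Alpha, Epsilon, and Eta only — synapomorphy for {Alpha, Epsilon, Eta}.
Most parsimonious ingroup topology: (Theta,(((Alpha,Eta),Epsilon),(Delta,Zeta))).
Changes per character on this tree: webbed digits: 1; stem photosynthetic: 1; nictitating membrane: 1; caudal autotomy: 1.
Total = 4.

4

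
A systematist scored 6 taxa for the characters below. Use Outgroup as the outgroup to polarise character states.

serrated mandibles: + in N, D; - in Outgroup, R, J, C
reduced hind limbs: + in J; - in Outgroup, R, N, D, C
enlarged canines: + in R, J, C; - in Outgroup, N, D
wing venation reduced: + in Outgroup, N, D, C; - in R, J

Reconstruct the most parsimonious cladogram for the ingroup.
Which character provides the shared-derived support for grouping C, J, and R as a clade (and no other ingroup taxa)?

Character polarity is set by the outgroup: the derived state is whichever differs from the outgroup's state, so for wing venation reduced the derived state is '-', and for the remaining characters it is '+'.
Only D and N show the derived state '+' for serrated mandibles, supporting them as a clade.
reduced hind limbs: derived state '+' in J only — an autapomorphy, so it tells us nothing about relationships among taxa.
enlarged canines: derived state '+' in C, J, and R only — synapomorphy for {C, J, R}.
Only J and R show the derived state '-' for wing venation reduced, supporting them as a clade.
Most parsimonious ingroup topology: (((R,J),C),(N,D)).
The clade {C, J, R} is supported by enlarged canines: its derived state '+' occurs in exactly those taxa and in no other taxon (including the outgroup).

enlarged canines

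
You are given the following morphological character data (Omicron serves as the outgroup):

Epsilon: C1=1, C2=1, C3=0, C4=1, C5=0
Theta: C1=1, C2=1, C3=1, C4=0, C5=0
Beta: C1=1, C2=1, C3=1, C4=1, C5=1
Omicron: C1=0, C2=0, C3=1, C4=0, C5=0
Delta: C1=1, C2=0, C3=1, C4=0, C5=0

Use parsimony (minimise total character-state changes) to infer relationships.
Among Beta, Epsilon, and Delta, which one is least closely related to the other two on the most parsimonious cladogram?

Delta

Character polarity is set by the outgroup: the derived state is whichever differs from the outgroup's state, so for C3 the derived state is '0', and for the remaining characters it is '1'.
All ingroup taxa share the derived state '1' for C1; it defines the ingroup but does not resolve relationships within it.
C2 (derived state '1') is shared by Beta, Epsilon, and Theta — a synapomorphy uniting that clade.
C3: derived state '0' in Epsilon only — an autapomorphy, so it tells us nothing about relationships among taxa.
Only Beta and Epsilon show the derived state '1' for C4, supporting them as a clade.
C5 (derived state '1') is unique to Beta (autapomorphy; uninformative for grouping).
Most parsimonious ingroup topology: ((Theta,(Beta,Epsilon)),Delta).
Epsilon and Beta share a more recent common ancestor with each other than either does with Delta, so Delta is the least closely related of the three.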